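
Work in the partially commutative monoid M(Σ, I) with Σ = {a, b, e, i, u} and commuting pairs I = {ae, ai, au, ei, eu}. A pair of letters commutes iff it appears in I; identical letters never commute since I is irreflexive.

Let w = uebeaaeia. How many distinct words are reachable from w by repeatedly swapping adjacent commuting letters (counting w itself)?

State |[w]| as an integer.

#0=u has no predecessor
#1=e has no predecessor
#2=b depends on [0:u, 1:e]
#3=e depends on [2:b]
#4=a depends on [2:b]
#5=a depends on [4:a]
#6=e depends on [3:e]
#7=i depends on [2:b]
#8=a depends on [5:a]
sources: [0:u, 1:e]
N(rest) = Σ N(rest − s) over sources s of rest; N(one piece) = 1:
  size 1 → [6]=1  [7]=1  [8]=1
  size 2 → [3,6]=1  [5,8]=1  [6,7]=2  [6,8]=2  [7,8]=2
  size 3 → [3,6,7]=3  [3,6,8]=3  [4,5,8]=1  [5,6,8]=3  [5,7,8]=3  [6,7,8]=6
  size 4 → [3,5,6,8]=6  [3,6,7,8]=12  [4,5,6,8]=4  [4,5,7,8]=4  [5,6,7,8]=12
  size 5 → [3,4,5,6,8]=10  [3,5,6,7,8]=30  [4,5,6,7,8]=20
  size 6 → [3,4,5,6,7,8]=60
  size 7 → [2,3,4,5,6,7,8]=60
  first=0(u) contributes 60
  first=1(e) contributes 60
|[w]| = 120

120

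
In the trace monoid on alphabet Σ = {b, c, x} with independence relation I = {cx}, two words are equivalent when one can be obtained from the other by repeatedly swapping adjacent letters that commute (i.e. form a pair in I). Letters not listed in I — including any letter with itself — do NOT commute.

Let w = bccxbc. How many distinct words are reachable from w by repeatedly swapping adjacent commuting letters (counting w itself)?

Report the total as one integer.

3

#0=b has no predecessor
#1=c depends on [0:b]
#2=c depends on [1:c]
#3=x depends on [0:b]
#4=b depends on [2:c, 3:x]
#5=c depends on [4:b]
sources: [0:b]
N(rest) = Σ N(rest − s) over sources s of rest; N(one piece) = 1:
  size 1 → [5]=1
  size 2 → [4,5]=1
  size 3 → [2,4,5]=1  [3,4,5]=1
  size 4 → [1,2,4,5]=1  [2,3,4,5]=2
  first=0(b) contributes 3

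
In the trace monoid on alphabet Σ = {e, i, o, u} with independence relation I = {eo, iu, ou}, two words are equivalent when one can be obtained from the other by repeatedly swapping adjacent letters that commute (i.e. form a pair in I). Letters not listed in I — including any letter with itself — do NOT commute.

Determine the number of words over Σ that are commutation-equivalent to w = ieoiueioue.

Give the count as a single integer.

25

#0=i has no predecessor
#1=e depends on [0:i]
#2=o depends on [0:i]
#3=i depends on [1:e, 2:o]
#4=u depends on [1:e]
#5=e depends on [3:i, 4:u]
#6=i depends on [5:e]
#7=o depends on [6:i]
#8=u depends on [5:e]
#9=e depends on [6:i, 8:u]
sources: [0:i]
N(rest) = Σ N(rest − s) over sources s of rest; N(one piece) = 1:
  size 1 → [7]=1  [9]=1
  size 2 → [7,9]=2  [8,9]=1
  size 3 → [6,7,9]=2  [7,8,9]=3
  size 4 → [6,7,8,9]=5
  size 5 → [5,6,7,8,9]=5
  size 6 → [3,5,6,7,8,9]=5  [4,5,6,7,8,9]=5
  size 7 → [2,3,5,6,7,8,9]=5  [3,4,5,6,7,8,9]=10
  size 8 → [1,3,4,5,6,7,8,9]=10  [2,3,4,5,6,7,8,9]=15
  first=0(i) contributes 25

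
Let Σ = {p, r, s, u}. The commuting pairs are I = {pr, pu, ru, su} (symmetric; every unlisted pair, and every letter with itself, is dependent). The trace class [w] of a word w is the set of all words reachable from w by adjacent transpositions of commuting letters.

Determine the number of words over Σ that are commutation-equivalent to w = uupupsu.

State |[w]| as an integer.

piece 0:u — minimal
piece 1:u rests on {0:u}
piece 2:p — minimal
piece 3:u rests on {1:u}
piece 4:p rests on {2:p}
piece 5:s rests on {4:p}
piece 6:u rests on {3:u}
minimal pieces: {0:u, 2:p}
ways to finish when only these pieces remain (= sum over removing one remaining piece with nothing left below it):
  1 left: {5}→1  {6}→1
  2 left: {3,6}→1  {4,5}→1  {5,6}→2
  3 left: {1,3,6}→1  {2,4,5}→1  {3,5,6}→3  {4,5,6}→3
  4 left: {0,1,3,6}→1  {1,3,5,6}→4  {2,4,5,6}→4  {3,4,5,6}→6
  5 left: {0,1,3,5,6}→5  {1,3,4,5,6}→10  {2,3,4,5,6}→10
  placing 0:u first → 20 extensions
  placing 2:p first → 15 extensions
total linear extensions = 35

35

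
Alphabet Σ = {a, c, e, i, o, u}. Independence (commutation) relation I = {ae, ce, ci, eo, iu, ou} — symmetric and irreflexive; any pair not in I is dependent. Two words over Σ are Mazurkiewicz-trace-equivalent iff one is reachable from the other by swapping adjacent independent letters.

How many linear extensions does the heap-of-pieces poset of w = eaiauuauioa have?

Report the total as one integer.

6

0(e) covers ∅
1(a) covers ∅
2(i) covers 0:e, 1:a
3(a) covers 2:i
4(u) covers 3:a
5(u) covers 4:u
6(a) covers 5:u
7(u) covers 6:a
8(i) covers 6:a
9(o) covers 8:i
10(a) covers 7:u, 9:o
floor of heap: 0:e, 1:a
completions by unplaced set U, small U first (add the entries for U minus each lowest piece of U):
  |U|=1: {10}:1
  |U|=2: {7,10}:1  {9,10}:1
  |U|=3: {7,9,10}:2  {8,9,10}:1
  |U|=4: {7,8,9,10}:3
  |U|=5: {6,7,8,9,10}:3
  |U|=6: {5,6,7,8,9,10}:3
  |U|=7: {4,5,6,7,8,9,10}:3
  |U|=8: {3,4,5,6,7,8,9,10}:3
  |U|=9: {2,3,4,5,6,7,8,9,10}:3
  start at 0(e): 3
  start at 1(a): 3
sum over floor = 6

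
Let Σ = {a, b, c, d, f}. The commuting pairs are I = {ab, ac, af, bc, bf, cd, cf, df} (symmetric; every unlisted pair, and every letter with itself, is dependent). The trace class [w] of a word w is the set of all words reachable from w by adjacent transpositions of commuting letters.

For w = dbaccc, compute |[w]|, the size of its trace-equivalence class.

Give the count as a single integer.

0(d) covers ∅
1(b) covers 0:d
2(a) covers 0:d
3(c) covers ∅
4(c) covers 3:c
5(c) covers 4:c
floor of heap: 0:d, 3:c
completions by unplaced set U, small U first (add the entries for U minus each lowest piece of U):
  |U|=1: {1}:1  {2}:1  {5}:1
  |U|=2: {1,2}:2  {1,5}:2  {2,5}:2  {4,5}:1
  |U|=3: {0,1,2}:2  {1,2,5}:6  {1,4,5}:3  {2,4,5}:3  {3,4,5}:1
  |U|=4: {0,1,2,5}:8  {1,2,4,5}:12  {1,3,4,5}:4  {2,3,4,5}:4
  start at 0(d): 20
  start at 3(c): 20
sum over floor = 40

40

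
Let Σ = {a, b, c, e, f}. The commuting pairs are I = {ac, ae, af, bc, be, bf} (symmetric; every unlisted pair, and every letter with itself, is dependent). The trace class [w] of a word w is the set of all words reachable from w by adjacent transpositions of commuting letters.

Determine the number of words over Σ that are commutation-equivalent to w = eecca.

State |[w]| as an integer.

0(e) covers ∅
1(e) covers 0:e
2(c) covers 1:e
3(c) covers 2:c
4(a) covers ∅
floor of heap: 0:e, 4:a
completions by unplaced set U, small U first (add the entries for U minus each lowest piece of U):
  |U|=1: {3}:1  {4}:1
  |U|=2: {2,3}:1  {3,4}:2
  |U|=3: {1,2,3}:1  {2,3,4}:3
  start at 0(e): 4
  start at 4(a): 1
sum over floor = 5

5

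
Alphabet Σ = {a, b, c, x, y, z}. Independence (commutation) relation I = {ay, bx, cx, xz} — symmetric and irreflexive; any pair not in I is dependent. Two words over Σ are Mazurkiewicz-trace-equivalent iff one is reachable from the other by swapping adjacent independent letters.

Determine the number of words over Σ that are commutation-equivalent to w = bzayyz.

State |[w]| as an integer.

drop 0:b onto floor
drop 1:z onto {0:b}
drop 2:a onto {1:z}
drop 3:y onto {1:z}
drop 4:y onto {3:y}
drop 5:z onto {2:a, 4:y}
ground layer = {0:b}
drop-orders for the pieces not yet dropped (sum over which currently-grounded one goes next):
  1 to go: {5} 1
  2 to go: {2,5} 1  {4,5} 1
  3 to go: {2,4,5} 2  {3,4,5} 1
  4 to go: {2,3,4,5} 3
  if 0:b drops first: 3 orders

3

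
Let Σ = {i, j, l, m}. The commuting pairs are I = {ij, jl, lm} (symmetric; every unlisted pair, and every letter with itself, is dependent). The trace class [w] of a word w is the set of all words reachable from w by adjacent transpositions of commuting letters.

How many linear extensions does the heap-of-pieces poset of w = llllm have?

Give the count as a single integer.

5

drop 0:l onto floor
drop 1:l onto {0:l}
drop 2:l onto {1:l}
drop 3:l onto {2:l}
drop 4:m onto floor
ground layer = {0:l, 4:m}
drop-orders for the pieces not yet dropped (sum over which currently-grounded one goes next):
  1 to go: {3} 1  {4} 1
  2 to go: {2,3} 1  {3,4} 2
  3 to go: {1,2,3} 1  {2,3,4} 3
  if 0:l drops first: 4 orders
  if 4:m drops first: 1 orders
heap linearizations: 5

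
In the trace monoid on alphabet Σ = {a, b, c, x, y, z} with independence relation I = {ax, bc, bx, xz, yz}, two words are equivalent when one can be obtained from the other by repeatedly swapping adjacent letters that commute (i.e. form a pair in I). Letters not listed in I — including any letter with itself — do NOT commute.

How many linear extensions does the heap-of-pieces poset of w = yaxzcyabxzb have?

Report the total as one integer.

0(y) covers ∅
1(a) covers 0:y
2(x) covers 0:y
3(z) covers 1:a
4(c) covers 2:x, 3:z
5(y) covers 4:c
6(a) covers 5:y
7(b) covers 6:a
8(x) covers 5:y
9(z) covers 7:b
10(b) covers 9:z
floor of heap: 0:y
completions by unplaced set U, small U first (add the entries for U minus each lowest piece of U):
  |U|=1: {8}:1  {10}:1
  |U|=2: {8,10}:2  {9,10}:1
  |U|=3: {7,9,10}:1  {8,9,10}:3
  |U|=4: {6,7,9,10}:1  {7,8,9,10}:4
  |U|=5: {6,7,8,9,10}:5
  |U|=6: {5,6,7,8,9,10}:5
  |U|=7: {4,5,6,7,8,9,10}:5
  |U|=8: {2,4,5,6,7,8,9,10}:5  {3,4,5,6,7,8,9,10}:5
  |U|=9: {1,3,4,5,6,7,8,9,10}:5  {2,3,4,5,6,7,8,9,10}:10
  start at 0(y): 15

15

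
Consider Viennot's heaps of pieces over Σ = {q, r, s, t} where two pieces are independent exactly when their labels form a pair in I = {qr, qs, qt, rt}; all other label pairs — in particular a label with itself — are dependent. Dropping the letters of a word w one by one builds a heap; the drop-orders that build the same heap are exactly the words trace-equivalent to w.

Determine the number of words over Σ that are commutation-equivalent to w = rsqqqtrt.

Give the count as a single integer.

#0=r has no predecessor
#1=s depends on [0:r]
#2=q has no predecessor
#3=q depends on [2:q]
#4=q depends on [3:q]
#5=t depends on [1:s]
#6=r depends on [1:s]
#7=t depends on [5:t]
sources: [0:r, 2:q]
N(rest) = Σ N(rest − s) over sources s of rest; N(one piece) = 1:
  size 1 → [4]=1  [6]=1  [7]=1
  size 2 → [3,4]=1  [4,6]=2  [4,7]=2  [5,7]=1  [6,7]=2
  size 3 → [2,3,4]=1  [3,4,6]=3  [3,4,7]=3  [4,5,7]=3  [4,6,7]=6  [5,6,7]=3
  size 4 → [1,5,6,7]=3  [2,3,4,6]=4  [2,3,4,7]=4  [3,4,5,7]=6  [3,4,6,7]=12  [4,5,6,7]=12
  size 5 → [0,1,5,6,7]=3  [1,4,5,6,7]=15  [2,3,4,5,7]=10  [2,3,4,6,7]=20  [3,4,5,6,7]=30
  size 6 → [0,1,4,5,6,7]=18  [1,3,4,5,6,7]=45  [2,3,4,5,6,7]=60
  first=0(r) contributes 105
  first=2(q) contributes 63
|[w]| = 168

168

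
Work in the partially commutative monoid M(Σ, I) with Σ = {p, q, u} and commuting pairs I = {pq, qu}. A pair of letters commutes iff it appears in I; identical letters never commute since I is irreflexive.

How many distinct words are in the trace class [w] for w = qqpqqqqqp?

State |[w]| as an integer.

36

drop 0:q onto floor
drop 1:q onto {0:q}
drop 2:p onto floor
drop 3:q onto {1:q}
drop 4:q onto {3:q}
drop 5:q onto {4:q}
drop 6:q onto {5:q}
drop 7:q onto {6:q}
drop 8:p onto {2:p}
ground layer = {0:q, 2:p}
drop-orders for the pieces not yet dropped (sum over which currently-grounded one goes next):
  1 to go: {7} 1  {8} 1
  2 to go: {2,8} 1  {6,7} 1  {7,8} 2
  3 to go: {2,7,8} 3  {5,6,7} 1  {6,7,8} 3
  4 to go: {2,6,7,8} 6  {4,5,6,7} 1  {5,6,7,8} 4
  5 to go: {2,5,6,7,8} 10  {3,4,5,6,7} 1  {4,5,6,7,8} 5
  6 to go: {1,3,4,5,6,7} 1  {2,4,5,6,7,8} 15  {3,4,5,6,7,8} 6
  7 to go: {0,1,3,4,5,6,7} 1  {1,3,4,5,6,7,8} 7  {2,3,4,5,6,7,8} 21
  if 0:q drops first: 28 orders
  if 2:p drops first: 8 orders
heap linearizations: 36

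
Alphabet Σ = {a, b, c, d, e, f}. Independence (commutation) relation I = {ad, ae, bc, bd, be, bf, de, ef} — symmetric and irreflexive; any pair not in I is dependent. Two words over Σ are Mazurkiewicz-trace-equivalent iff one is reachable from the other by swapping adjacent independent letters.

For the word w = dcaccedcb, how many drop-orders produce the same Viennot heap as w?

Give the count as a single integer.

12

#0=d has no predecessor
#1=c depends on [0:d]
#2=a depends on [1:c]
#3=c depends on [2:a]
#4=c depends on [3:c]
#5=e depends on [4:c]
#6=d depends on [4:c]
#7=c depends on [5:e, 6:d]
#8=b depends on [2:a]
sources: [0:d]
N(rest) = Σ N(rest − s) over sources s of rest; N(one piece) = 1:
  size 1 → [7]=1  [8]=1
  size 2 → [5,7]=1  [6,7]=1  [7,8]=2
  size 3 → [5,6,7]=2  [5,7,8]=3  [6,7,8]=3
  size 4 → [4,5,6,7]=2  [5,6,7,8]=8
  size 5 → [3,4,5,6,7]=2  [4,5,6,7,8]=10
  size 6 → [3,4,5,6,7,8]=12
  size 7 → [2,3,4,5,6,7,8]=12
  first=0(d) contributes 12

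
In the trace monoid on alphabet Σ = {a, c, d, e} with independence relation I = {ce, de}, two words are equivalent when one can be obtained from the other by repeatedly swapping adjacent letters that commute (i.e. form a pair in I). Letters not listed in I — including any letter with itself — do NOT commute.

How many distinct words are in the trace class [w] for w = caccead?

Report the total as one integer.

3

piece 0:c — minimal
piece 1:a rests on {0:c}
piece 2:c rests on {1:a}
piece 3:c rests on {2:c}
piece 4:e rests on {1:a}
piece 5:a rests on {3:c, 4:e}
piece 6:d rests on {5:a}
minimal pieces: {0:c}
ways to finish when only these pieces remain (= sum over removing one remaining piece with nothing left below it):
  1 left: {6}→1
  2 left: {5,6}→1
  3 left: {3,5,6}→1  {4,5,6}→1
  4 left: {2,3,5,6}→1  {3,4,5,6}→2
  5 left: {2,3,4,5,6}→3
  placing 0:c first → 3 extensions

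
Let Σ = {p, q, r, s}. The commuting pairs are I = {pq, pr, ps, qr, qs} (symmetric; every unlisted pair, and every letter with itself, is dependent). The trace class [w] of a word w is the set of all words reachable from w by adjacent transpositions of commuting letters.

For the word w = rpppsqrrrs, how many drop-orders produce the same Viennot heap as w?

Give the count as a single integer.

840

drop 0:r onto floor
drop 1:p onto floor
drop 2:p onto {1:p}
drop 3:p onto {2:p}
drop 4:s onto {0:r}
drop 5:q onto floor
drop 6:r onto {4:s}
drop 7:r onto {6:r}
drop 8:r onto {7:r}
drop 9:s onto {8:r}
ground layer = {0:r, 1:p, 5:q}
drop-orders for the pieces not yet dropped (sum over which currently-grounded one goes next):
  1 to go: {3} 1  {5} 1  {9} 1
  2 to go: {2,3} 1  {3,5} 2  {3,9} 2  {5,9} 2  {8,9} 1
  3 to go: {1,2,3} 1  {2,3,5} 3  {2,3,9} 3  {3,5,9} 6  {3,8,9} 3  {5,8,9} 3  {7,8,9} 1
  4 to go: {1,2,3,5} 4  {1,2,3,9} 4  {2,3,5,9} 12  {2,3,8,9} 6  {3,5,8,9} 12  {3,7,8,9} 4  {5,7,8,9} 4  {6,7,8,9} 1
  5 to go: {1,2,3,5,9} 20  {1,2,3,8,9} 10  {2,3,5,8,9} 30  {2,3,7,8,9} 10  {3,5,7,8,9} 20  {3,6,7,8,9} 5  {4,6,7,8,9} 1  {5,6,7,8,9} 5
  6 to go: {0,4,6,7,8,9} 1  {1,2,3,5,8,9} 60  {1,2,3,7,8,9} 20  {2,3,5,7,8,9} 60  {2,3,6,7,8,9} 15  {3,4,6,7,8,9} 6  {3,5,6,7,8,9} 30  {4,5,6,7,8,9} 6
  7 to go: {0,3,4,6,7,8,9} 7  {0,4,5,6,7,8,9} 7  {1,2,3,5,7,8,9} 140  {1,2,3,6,7,8,9} 35  {2,3,4,6,7,8,9} 21  {2,3,5,6,7,8,9} 105  {3,4,5,6,7,8,9} 42
  8 to go: {0,2,3,4,6,7,8,9} 28  {0,3,4,5,6,7,8,9} 56  {1,2,3,4,6,7,8,9} 56  {1,2,3,5,6,7,8,9} 280  {2,3,4,5,6,7,8,9} 168
  if 0:r drops first: 504 orders
  if 1:p drops first: 252 orders
  if 5:q drops first: 84 orders
heap linearizations: 840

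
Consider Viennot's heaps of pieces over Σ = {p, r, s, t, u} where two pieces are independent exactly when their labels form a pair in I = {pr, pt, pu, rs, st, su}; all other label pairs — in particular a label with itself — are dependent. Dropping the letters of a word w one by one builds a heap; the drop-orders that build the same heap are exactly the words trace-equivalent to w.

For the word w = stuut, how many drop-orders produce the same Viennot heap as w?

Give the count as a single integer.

drop 0:s onto floor
drop 1:t onto floor
drop 2:u onto {1:t}
drop 3:u onto {2:u}
drop 4:t onto {3:u}
ground layer = {0:s, 1:t}
drop-orders for the pieces not yet dropped (sum over which currently-grounded one goes next):
  1 to go: {0} 1  {4} 1
  2 to go: {0,4} 2  {3,4} 1
  3 to go: {0,3,4} 3  {2,3,4} 1
  if 0:s drops first: 1 orders
  if 1:t drops first: 4 orders
heap linearizations: 5

5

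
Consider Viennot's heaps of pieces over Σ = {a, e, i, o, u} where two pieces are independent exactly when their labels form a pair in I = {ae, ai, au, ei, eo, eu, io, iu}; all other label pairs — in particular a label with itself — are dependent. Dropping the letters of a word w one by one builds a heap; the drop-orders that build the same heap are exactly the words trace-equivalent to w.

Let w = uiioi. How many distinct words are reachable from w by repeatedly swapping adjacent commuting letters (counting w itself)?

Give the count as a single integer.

0(u) covers ∅
1(i) covers ∅
2(i) covers 1:i
3(o) covers 0:u
4(i) covers 2:i
floor of heap: 0:u, 1:i
completions by unplaced set U, small U first (add the entries for U minus each lowest piece of U):
  |U|=1: {3}:1  {4}:1
  |U|=2: {0,3}:1  {2,4}:1  {3,4}:2
  |U|=3: {0,3,4}:3  {1,2,4}:1  {2,3,4}:3
  start at 0(u): 4
  start at 1(i): 6
sum over floor = 10

10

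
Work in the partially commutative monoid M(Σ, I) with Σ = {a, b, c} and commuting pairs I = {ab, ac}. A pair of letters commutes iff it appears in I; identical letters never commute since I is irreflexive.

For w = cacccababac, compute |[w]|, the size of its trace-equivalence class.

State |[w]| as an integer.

330

#0=c has no predecessor
#1=a has no predecessor
#2=c depends on [0:c]
#3=c depends on [2:c]
#4=c depends on [3:c]
#5=a depends on [1:a]
#6=b depends on [4:c]
#7=a depends on [5:a]
#8=b depends on [6:b]
#9=a depends on [7:a]
#10=c depends on [8:b]
sources: [0:c, 1:a]
N(rest) = Σ N(rest − s) over sources s of rest; N(one piece) = 1:
  size 1 → [9]=1  [10]=1
  size 2 → [7,9]=1  [8,10]=1  [9,10]=2
  size 3 → [5,7,9]=1  [6,8,10]=1  [7,9,10]=3  [8,9,10]=3
  size 4 → [1,5,7,9]=1  [4,6,8,10]=1  [5,7,9,10]=4  [6,8,9,10]=4  [7,8,9,10]=6
  size 5 → [1,5,7,9,10]=5  [3,4,6,8,10]=1  [4,6,8,9,10]=5  [5,7,8,9,10]=10  [6,7,8,9,10]=10
  size 6 → [1,5,7,8,9,10]=15  [2,3,4,6,8,10]=1  [3,4,6,8,9,10]=6  [4,6,7,8,9,10]=15  [5,6,7,8,9,10]=20
  size 7 → [0,2,3,4,6,8,10]=1  [1,5,6,7,8,9,10]=35  [2,3,4,6,8,9,10]=7  [3,4,6,7,8,9,10]=21  [4,5,6,7,8,9,10]=35
  size 8 → [0,2,3,4,6,8,9,10]=8  [1,4,5,6,7,8,9,10]=70  [2,3,4,6,7,8,9,10]=28  [3,4,5,6,7,8,9,10]=56
  size 9 → [0,2,3,4,6,7,8,9,10]=36  [1,3,4,5,6,7,8,9,10]=126  [2,3,4,5,6,7,8,9,10]=84
  first=0(c) contributes 210
  first=1(a) contributes 120
|[w]| = 330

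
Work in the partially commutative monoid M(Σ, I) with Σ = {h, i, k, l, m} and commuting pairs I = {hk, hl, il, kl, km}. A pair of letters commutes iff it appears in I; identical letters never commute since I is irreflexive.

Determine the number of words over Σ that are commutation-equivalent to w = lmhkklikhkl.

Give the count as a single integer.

piece 0:l — minimal
piece 1:m rests on {0:l}
piece 2:h rests on {1:m}
piece 3:k — minimal
piece 4:k rests on {3:k}
piece 5:l rests on {1:m}
piece 6:i rests on {2:h, 4:k}
piece 7:k rests on {6:i}
piece 8:h rests on {6:i}
piece 9:k rests on {7:k}
piece 10:l rests on {5:l}
minimal pieces: {0:l, 3:k}
ways to finish when only these pieces remain (= sum over removing one remaining piece with nothing left below it):
  1 left: {8}→1  {9}→1  {10}→1
  2 left: {5,10}→1  {7,9}→1  {8,9}→2  {8,10}→2  {9,10}→2
  3 left: {5,8,10}→3  {5,9,10}→3  {7,8,9}→3  {7,9,10}→3  {8,9,10}→6
  4 left: {5,7,9,10}→6  {5,8,9,10}→12  {6,7,8,9}→3  {7,8,9,10}→12
  5 left: {2,6,7,8,9}→3  {4,6,7,8,9}→3  {5,7,8,9,10}→30  {6,7,8,9,10}→15
  6 left: {2,4,6,7,8,9}→6  {2,6,7,8,9,10}→18  {3,4,6,7,8,9}→3  {4,6,7,8,9,10}→18  {5,6,7,8,9,10}→45
  7 left: {2,3,4,6,7,8,9}→9  {2,4,6,7,8,9,10}→42  {2,5,6,7,8,9,10}→63  {3,4,6,7,8,9,10}→21  {4,5,6,7,8,9,10}→63
  8 left: {1,2,5,6,7,8,9,10}→63  {2,3,4,6,7,8,9,10}→72  {2,4,5,6,7,8,9,10}→168  {3,4,5,6,7,8,9,10}→84
  9 left: {0,1,2,5,6,7,8,9,10}→63  {1,2,4,5,6,7,8,9,10}→231  {2,3,4,5,6,7,8,9,10}→324
  placing 0:l first → 555 extensions
  placing 3:k first → 294 extensions
total linear extensions = 849

849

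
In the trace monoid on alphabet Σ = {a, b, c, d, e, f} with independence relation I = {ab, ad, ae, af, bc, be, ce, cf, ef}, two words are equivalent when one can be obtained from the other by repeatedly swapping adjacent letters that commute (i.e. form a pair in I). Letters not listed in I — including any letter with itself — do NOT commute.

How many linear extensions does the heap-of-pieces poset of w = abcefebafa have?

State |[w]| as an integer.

3150

drop 0:a onto floor
drop 1:b onto floor
drop 2:c onto {0:a}
drop 3:e onto floor
drop 4:f onto {1:b}
drop 5:e onto {3:e}
drop 6:b onto {4:f}
drop 7:a onto {2:c}
drop 8:f onto {6:b}
drop 9:a onto {7:a}
ground layer = {0:a, 1:b, 3:e}
drop-orders for the pieces not yet dropped (sum over which currently-grounded one goes next):
  1 to go: {5} 1  {8} 1  {9} 1
  2 to go: {3,5} 1  {5,8} 2  {5,9} 2  {6,8} 1  {7,9} 1  {8,9} 2
  3 to go: {2,7,9} 1  {3,5,8} 3  {3,5,9} 3  {4,6,8} 1  {5,6,8} 3  {5,7,9} 3  {5,8,9} 6  {6,8,9} 3  {7,8,9} 3
  4 to go: {0,2,7,9} 1  {1,4,6,8} 1  {2,5,7,9} 4  {2,7,8,9} 4  {3,5,6,8} 6  {3,5,7,9} 6  {3,5,8,9} 12  {4,5,6,8} 4  {4,6,8,9} 4  {5,6,8,9} 12  {5,7,8,9} 12  {6,7,8,9} 6
  5 to go: {0,2,5,7,9} 5  {0,2,7,8,9} 5  {1,4,5,6,8} 5  {1,4,6,8,9} 5  {2,3,5,7,9} 10  {2,5,7,8,9} 20  {2,6,7,8,9} 10  {3,4,5,6,8} 10  {3,5,6,8,9} 30  {3,5,7,8,9} 30  {4,5,6,8,9} 20  {4,6,7,8,9} 10  {5,6,7,8,9} 30
  6 to go: {0,2,3,5,7,9} 15  {0,2,5,7,8,9} 30  {0,2,6,7,8,9} 15  {1,3,4,5,6,8} 15  {1,4,5,6,8,9} 30  {1,4,6,7,8,9} 15  {2,3,5,7,8,9} 60  {2,4,6,7,8,9} 20  {2,5,6,7,8,9} 60  {3,4,5,6,8,9} 60  {3,5,6,7,8,9} 90  {4,5,6,7,8,9} 60
  7 to go: {0,2,3,5,7,8,9} 105  {0,2,4,6,7,8,9} 35  {0,2,5,6,7,8,9} 105  {1,2,4,6,7,8,9} 35  {1,3,4,5,6,8,9} 105  {1,4,5,6,7,8,9} 105  {2,3,5,6,7,8,9} 210  {2,4,5,6,7,8,9} 140  {3,4,5,6,7,8,9} 210
  8 to go: {0,1,2,4,6,7,8,9} 70  {0,2,3,5,6,7,8,9} 420  {0,2,4,5,6,7,8,9} 280  {1,2,4,5,6,7,8,9} 280  {1,3,4,5,6,7,8,9} 420  {2,3,4,5,6,7,8,9} 560
  if 0:a drops first: 1260 orders
  if 1:b drops first: 1260 orders
  if 3:e drops first: 630 orders
heap linearizations: 3150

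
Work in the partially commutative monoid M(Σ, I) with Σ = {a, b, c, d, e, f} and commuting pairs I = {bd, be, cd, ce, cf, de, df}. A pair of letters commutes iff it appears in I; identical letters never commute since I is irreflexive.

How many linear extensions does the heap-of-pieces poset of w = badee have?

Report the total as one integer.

3

0(b) covers ∅
1(a) covers 0:b
2(d) covers 1:a
3(e) covers 1:a
4(e) covers 3:e
floor of heap: 0:b
completions by unplaced set U, small U first (add the entries for U minus each lowest piece of U):
  |U|=1: {2}:1  {4}:1
  |U|=2: {2,4}:2  {3,4}:1
  |U|=3: {2,3,4}:3
  start at 0(b): 3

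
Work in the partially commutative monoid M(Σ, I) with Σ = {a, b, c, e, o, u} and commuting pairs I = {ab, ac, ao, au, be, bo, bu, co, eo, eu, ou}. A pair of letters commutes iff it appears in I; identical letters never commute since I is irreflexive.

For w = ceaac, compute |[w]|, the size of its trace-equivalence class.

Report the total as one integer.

3

0(c) covers ∅
1(e) covers 0:c
2(a) covers 1:e
3(a) covers 2:a
4(c) covers 1:e
floor of heap: 0:c
completions by unplaced set U, small U first (add the entries for U minus each lowest piece of U):
  |U|=1: {3}:1  {4}:1
  |U|=2: {2,3}:1  {3,4}:2
  |U|=3: {2,3,4}:3
  start at 0(c): 3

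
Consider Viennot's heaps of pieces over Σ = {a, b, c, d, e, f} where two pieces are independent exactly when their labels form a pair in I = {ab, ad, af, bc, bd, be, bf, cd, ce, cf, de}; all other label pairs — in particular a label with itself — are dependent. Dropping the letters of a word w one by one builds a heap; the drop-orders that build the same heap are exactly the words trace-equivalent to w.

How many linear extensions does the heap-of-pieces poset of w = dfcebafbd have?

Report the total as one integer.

0(d) covers ∅
1(f) covers 0:d
2(c) covers ∅
3(e) covers 1:f
4(b) covers ∅
5(a) covers 2:c, 3:e
6(f) covers 3:e
7(b) covers 4:b
8(d) covers 6:f
floor of heap: 0:d, 2:c, 4:b
completions by unplaced set U, small U first (add the entries for U minus each lowest piece of U):
  |U|=1: {5}:1  {7}:1  {8}:1
  |U|=2: {2,5}:1  {4,7}:1  {5,7}:2  {5,8}:2  {6,8}:1  {7,8}:2
  |U|=3: {2,5,7}:3  {2,5,8}:3  {4,5,7}:3  {4,7,8}:3  {5,6,8}:3  {5,7,8}:6  {6,7,8}:3
  |U|=4: {2,4,5,7}:6  {2,5,6,8}:6  {2,5,7,8}:12  {3,5,6,8}:3  {4,5,7,8}:12  {4,6,7,8}:6  {5,6,7,8}:12
  |U|=5: {1,3,5,6,8}:3  {2,3,5,6,8}:9  {2,4,5,7,8}:30  {2,5,6,7,8}:30  {3,5,6,7,8}:15  {4,5,6,7,8}:30
  |U|=6: {0,1,3,5,6,8}:3  {1,2,3,5,6,8}:12  {1,3,5,6,7,8}:18  {2,3,5,6,7,8}:54  {2,4,5,6,7,8}:90  {3,4,5,6,7,8}:45
  |U|=7: {0,1,2,3,5,6,8}:15  {0,1,3,5,6,7,8}:21  {1,2,3,5,6,7,8}:84  {1,3,4,5,6,7,8}:63  {2,3,4,5,6,7,8}:189
  start at 0(d): 336
  start at 2(c): 84
  start at 4(b): 120
sum over floor = 540

540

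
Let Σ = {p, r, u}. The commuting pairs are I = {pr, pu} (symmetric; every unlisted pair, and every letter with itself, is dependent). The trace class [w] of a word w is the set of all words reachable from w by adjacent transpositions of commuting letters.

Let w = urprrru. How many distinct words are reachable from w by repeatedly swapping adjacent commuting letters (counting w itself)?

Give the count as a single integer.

drop 0:u onto floor
drop 1:r onto {0:u}
drop 2:p onto floor
drop 3:r onto {1:r}
drop 4:r onto {3:r}
drop 5:r onto {4:r}
drop 6:u onto {5:r}
ground layer = {0:u, 2:p}
drop-orders for the pieces not yet dropped (sum over which currently-grounded one goes next):
  1 to go: {2} 1  {6} 1
  2 to go: {2,6} 2  {5,6} 1
  3 to go: {2,5,6} 3  {4,5,6} 1
  4 to go: {2,4,5,6} 4  {3,4,5,6} 1
  5 to go: {1,3,4,5,6} 1  {2,3,4,5,6} 5
  if 0:u drops first: 6 orders
  if 2:p drops first: 1 orders
heap linearizations: 7

7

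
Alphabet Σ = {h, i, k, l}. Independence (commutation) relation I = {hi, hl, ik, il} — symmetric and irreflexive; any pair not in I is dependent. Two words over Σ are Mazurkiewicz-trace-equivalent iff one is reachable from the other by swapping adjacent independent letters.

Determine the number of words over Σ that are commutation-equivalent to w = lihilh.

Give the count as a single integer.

90

#0=l has no predecessor
#1=i has no predecessor
#2=h has no predecessor
#3=i depends on [1:i]
#4=l depends on [0:l]
#5=h depends on [2:h]
sources: [0:l, 1:i, 2:h]
N(rest) = Σ N(rest − s) over sources s of rest; N(one piece) = 1:
  size 1 → [3]=1  [4]=1  [5]=1
  size 2 → [0,4]=1  [1,3]=1  [2,5]=1  [3,4]=2  [3,5]=2  [4,5]=2
  size 3 → [0,3,4]=3  [0,4,5]=3  [1,3,4]=3  [1,3,5]=3  [2,3,5]=3  [2,4,5]=3  [3,4,5]=6
  size 4 → [0,1,3,4]=6  [0,2,4,5]=6  [0,3,4,5]=12  [1,2,3,5]=6  [1,3,4,5]=12  [2,3,4,5]=12
  first=0(l) contributes 30
  first=1(i) contributes 30
  first=2(h) contributes 30
|[w]| = 90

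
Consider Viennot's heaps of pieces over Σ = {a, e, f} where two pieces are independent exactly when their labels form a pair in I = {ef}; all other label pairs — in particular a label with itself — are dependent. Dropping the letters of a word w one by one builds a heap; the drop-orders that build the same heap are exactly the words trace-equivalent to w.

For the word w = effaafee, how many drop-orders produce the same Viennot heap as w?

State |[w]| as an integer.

drop 0:e onto floor
drop 1:f onto floor
drop 2:f onto {1:f}
drop 3:a onto {0:e, 2:f}
drop 4:a onto {3:a}
drop 5:f onto {4:a}
drop 6:e onto {4:a}
drop 7:e onto {6:e}
ground layer = {0:e, 1:f}
drop-orders for the pieces not yet dropped (sum over which currently-grounded one goes next):
  1 to go: {5} 1  {7} 1
  2 to go: {5,7} 2  {6,7} 1
  3 to go: {5,6,7} 3
  4 to go: {4,5,6,7} 3
  5 to go: {3,4,5,6,7} 3
  6 to go: {0,3,4,5,6,7} 3  {2,3,4,5,6,7} 3
  if 0:e drops first: 3 orders
  if 1:f drops first: 6 orders
heap linearizations: 9

9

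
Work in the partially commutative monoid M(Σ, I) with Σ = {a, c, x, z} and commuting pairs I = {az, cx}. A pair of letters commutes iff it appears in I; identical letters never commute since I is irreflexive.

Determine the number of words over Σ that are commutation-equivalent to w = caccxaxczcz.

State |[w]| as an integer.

6

drop 0:c onto floor
drop 1:a onto {0:c}
drop 2:c onto {1:a}
drop 3:c onto {2:c}
drop 4:x onto {1:a}
drop 5:a onto {3:c, 4:x}
drop 6:x onto {5:a}
drop 7:c onto {5:a}
drop 8:z onto {6:x, 7:c}
drop 9:c onto {8:z}
drop 10:z onto {9:c}
ground layer = {0:c}
drop-orders for the pieces not yet dropped (sum over which currently-grounded one goes next):
  1 to go: {10} 1
  2 to go: {9,10} 1
  3 to go: {8,9,10} 1
  4 to go: {6,8,9,10} 1  {7,8,9,10} 1
  5 to go: {6,7,8,9,10} 2
  6 to go: {5,6,7,8,9,10} 2
  7 to go: {3,5,6,7,8,9,10} 2  {4,5,6,7,8,9,10} 2
  8 to go: {2,3,5,6,7,8,9,10} 2  {3,4,5,6,7,8,9,10} 4
  9 to go: {2,3,4,5,6,7,8,9,10} 6
  if 0:c drops first: 6 orders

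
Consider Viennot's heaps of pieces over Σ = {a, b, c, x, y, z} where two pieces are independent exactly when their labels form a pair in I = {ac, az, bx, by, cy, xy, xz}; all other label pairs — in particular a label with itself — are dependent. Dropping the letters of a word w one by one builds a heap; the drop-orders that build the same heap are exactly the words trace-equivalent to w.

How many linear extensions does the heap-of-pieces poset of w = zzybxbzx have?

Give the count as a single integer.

drop 0:z onto floor
drop 1:z onto {0:z}
drop 2:y onto {1:z}
drop 3:b onto {1:z}
drop 4:x onto floor
drop 5:b onto {3:b}
drop 6:z onto {2:y, 5:b}
drop 7:x onto {4:x}
ground layer = {0:z, 4:x}
drop-orders for the pieces not yet dropped (sum over which currently-grounded one goes next):
  1 to go: {6} 1  {7} 1
  2 to go: {2,6} 1  {4,7} 1  {5,6} 1  {6,7} 2
  3 to go: {2,5,6} 2  {2,6,7} 3  {3,5,6} 1  {4,6,7} 3  {5,6,7} 3
  4 to go: {2,3,5,6} 3  {2,4,6,7} 6  {2,5,6,7} 8  {3,5,6,7} 4  {4,5,6,7} 6
  5 to go: {1,2,3,5,6} 3  {2,3,5,6,7} 15  {2,4,5,6,7} 20  {3,4,5,6,7} 10
  6 to go: {0,1,2,3,5,6} 3  {1,2,3,5,6,7} 18  {2,3,4,5,6,7} 45
  if 0:z drops first: 63 orders
  if 4:x drops first: 21 orders
heap linearizations: 84

84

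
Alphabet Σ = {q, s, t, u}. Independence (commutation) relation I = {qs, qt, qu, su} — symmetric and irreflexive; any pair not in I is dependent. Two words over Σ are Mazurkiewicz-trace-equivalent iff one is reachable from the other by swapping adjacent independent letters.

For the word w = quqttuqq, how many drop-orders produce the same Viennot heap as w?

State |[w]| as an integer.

70

drop 0:q onto floor
drop 1:u onto floor
drop 2:q onto {0:q}
drop 3:t onto {1:u}
drop 4:t onto {3:t}
drop 5:u onto {4:t}
drop 6:q onto {2:q}
drop 7:q onto {6:q}
ground layer = {0:q, 1:u}
drop-orders for the pieces not yet dropped (sum over which currently-grounded one goes next):
  1 to go: {5} 1  {7} 1
  2 to go: {4,5} 1  {5,7} 2  {6,7} 1
  3 to go: {2,6,7} 1  {3,4,5} 1  {4,5,7} 3  {5,6,7} 3
  4 to go: {0,2,6,7} 1  {1,3,4,5} 1  {2,5,6,7} 4  {3,4,5,7} 4  {4,5,6,7} 6
  5 to go: {0,2,5,6,7} 5  {1,3,4,5,7} 5  {2,4,5,6,7} 10  {3,4,5,6,7} 10
  6 to go: {0,2,4,5,6,7} 15  {1,3,4,5,6,7} 15  {2,3,4,5,6,7} 20
  if 0:q drops first: 35 orders
  if 1:u drops first: 35 orders
heap linearizations: 70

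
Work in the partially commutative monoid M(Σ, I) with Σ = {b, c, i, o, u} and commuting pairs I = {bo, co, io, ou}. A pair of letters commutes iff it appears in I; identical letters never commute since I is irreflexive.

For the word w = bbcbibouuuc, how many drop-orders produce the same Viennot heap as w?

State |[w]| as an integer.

11

drop 0:b onto floor
drop 1:b onto {0:b}
drop 2:c onto {1:b}
drop 3:b onto {2:c}
drop 4:i onto {3:b}
drop 5:b onto {4:i}
drop 6:o onto floor
drop 7:u onto {5:b}
drop 8:u onto {7:u}
drop 9:u onto {8:u}
drop 10:c onto {9:u}
ground layer = {0:b, 6:o}
drop-orders for the pieces not yet dropped (sum over which currently-grounded one goes next):
  1 to go: {6} 1  {10} 1
  2 to go: {6,10} 2  {9,10} 1
  3 to go: {6,9,10} 3  {8,9,10} 1
  4 to go: {6,8,9,10} 4  {7,8,9,10} 1
  5 to go: {5,7,8,9,10} 1  {6,7,8,9,10} 5
  6 to go: {4,5,7,8,9,10} 1  {5,6,7,8,9,10} 6
  7 to go: {3,4,5,7,8,9,10} 1  {4,5,6,7,8,9,10} 7
  8 to go: {2,3,4,5,7,8,9,10} 1  {3,4,5,6,7,8,9,10} 8
  9 to go: {1,2,3,4,5,7,8,9,10} 1  {2,3,4,5,6,7,8,9,10} 9
  if 0:b drops first: 10 orders
  if 6:o drops first: 1 orders
heap linearizations: 11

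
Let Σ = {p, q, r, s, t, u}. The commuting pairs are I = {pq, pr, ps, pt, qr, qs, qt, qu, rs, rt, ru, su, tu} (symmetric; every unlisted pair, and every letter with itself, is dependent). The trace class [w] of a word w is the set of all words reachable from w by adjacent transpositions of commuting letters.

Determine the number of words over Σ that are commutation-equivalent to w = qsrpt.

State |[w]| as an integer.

60

piece 0:q — minimal
piece 1:s — minimal
piece 2:r — minimal
piece 3:p — minimal
piece 4:t rests on {1:s}
minimal pieces: {0:q, 1:s, 2:r, 3:p}
ways to finish when only these pieces remain (= sum over removing one remaining piece with nothing left below it):
  1 left: {0}→1  {2}→1  {3}→1  {4}→1
  2 left: {0,2}→2  {0,3}→2  {0,4}→2  {1,4}→1  {2,3}→2  {2,4}→2  {3,4}→2
  3 left: {0,1,4}→3  {0,2,3}→6  {0,2,4}→6  {0,3,4}→6  {1,2,4}→3  {1,3,4}→3  {2,3,4}→6
  placing 0:q first → 12 extensions
  placing 1:s first → 24 extensions
  placing 2:r first → 12 extensions
  placing 3:p first → 12 extensions
total linear extensions = 60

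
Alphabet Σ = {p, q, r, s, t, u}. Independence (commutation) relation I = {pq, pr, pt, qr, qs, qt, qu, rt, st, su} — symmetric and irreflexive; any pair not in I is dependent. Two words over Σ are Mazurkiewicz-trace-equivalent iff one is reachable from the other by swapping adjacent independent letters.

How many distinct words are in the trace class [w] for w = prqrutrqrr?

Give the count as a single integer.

piece 0:p — minimal
piece 1:r — minimal
piece 2:q — minimal
piece 3:r rests on {1:r}
piece 4:u rests on {0:p, 3:r}
piece 5:t rests on {4:u}
piece 6:r rests on {4:u}
piece 7:q rests on {2:q}
piece 8:r rests on {6:r}
piece 9:r rests on {8:r}
minimal pieces: {0:p, 1:r, 2:q}
ways to finish when only these pieces remain (= sum over removing one remaining piece with nothing left below it):
  1 left: {5}→1  {7}→1  {9}→1
  2 left: {2,7}→1  {5,7}→2  {5,9}→2  {7,9}→2  {8,9}→1
  3 left: {2,5,7}→3  {2,7,9}→3  {5,7,9}→6  {5,8,9}→3  {6,8,9}→1  {7,8,9}→3
  4 left: {2,5,7,9}→12  {2,7,8,9}→6  {5,6,8,9}→4  {5,7,8,9}→12  {6,7,8,9}→4
  5 left: {2,5,7,8,9}→30  {2,6,7,8,9}→10  {4,5,6,8,9}→4  {5,6,7,8,9}→20
  6 left: {0,4,5,6,8,9}→4  {2,5,6,7,8,9}→60  {3,4,5,6,8,9}→4  {4,5,6,7,8,9}→24
  7 left: {0,3,4,5,6,8,9}→8  {0,4,5,6,7,8,9}→28  {1,3,4,5,6,8,9}→4  {2,4,5,6,7,8,9}→84  {3,4,5,6,7,8,9}→28
  8 left: {0,1,3,4,5,6,8,9}→12  {0,2,4,5,6,7,8,9}→112  {0,3,4,5,6,7,8,9}→64  {1,3,4,5,6,7,8,9}→32  {2,3,4,5,6,7,8,9}→112
  placing 0:p first → 144 extensions
  placing 1:r first → 288 extensions
  placing 2:q first → 108 extensions
total linear extensions = 540

540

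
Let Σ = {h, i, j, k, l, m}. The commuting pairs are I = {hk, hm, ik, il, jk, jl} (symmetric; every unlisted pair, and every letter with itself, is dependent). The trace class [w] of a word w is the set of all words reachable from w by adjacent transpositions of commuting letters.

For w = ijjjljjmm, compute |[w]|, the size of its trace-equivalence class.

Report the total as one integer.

7

#0=i has no predecessor
#1=j depends on [0:i]
#2=j depends on [1:j]
#3=j depends on [2:j]
#4=l has no predecessor
#5=j depends on [3:j]
#6=j depends on [5:j]
#7=m depends on [4:l, 6:j]
#8=m depends on [7:m]
sources: [0:i, 4:l]
N(rest) = Σ N(rest − s) over sources s of rest; N(one piece) = 1:
  size 1 → [8]=1
  size 2 → [7,8]=1
  size 3 → [4,7,8]=1  [6,7,8]=1
  size 4 → [4,6,7,8]=2  [5,6,7,8]=1
  size 5 → [3,5,6,7,8]=1  [4,5,6,7,8]=3
  size 6 → [2,3,5,6,7,8]=1  [3,4,5,6,7,8]=4
  size 7 → [1,2,3,5,6,7,8]=1  [2,3,4,5,6,7,8]=5
  first=0(i) contributes 6
  first=4(l) contributes 1
|[w]| = 7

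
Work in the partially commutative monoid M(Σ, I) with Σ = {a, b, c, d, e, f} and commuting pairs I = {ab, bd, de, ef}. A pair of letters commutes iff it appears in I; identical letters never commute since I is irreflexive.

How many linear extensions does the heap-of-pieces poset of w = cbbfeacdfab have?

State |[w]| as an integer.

4

piece 0:c — minimal
piece 1:b rests on {0:c}
piece 2:b rests on {1:b}
piece 3:f rests on {2:b}
piece 4:e rests on {2:b}
piece 5:a rests on {3:f, 4:e}
piece 6:c rests on {5:a}
piece 7:d rests on {6:c}
piece 8:f rests on {7:d}
piece 9:a rests on {8:f}
piece 10:b rests on {8:f}
minimal pieces: {0:c}
ways to finish when only these pieces remain (= sum over removing one remaining piece with nothing left below it):
  1 left: {9}→1  {10}→1
  2 left: {9,10}→2
  3 left: {8,9,10}→2
  4 left: {7,8,9,10}→2
  5 left: {6,7,8,9,10}→2
  6 left: {5,6,7,8,9,10}→2
  7 left: {3,5,6,7,8,9,10}→2  {4,5,6,7,8,9,10}→2
  8 left: {3,4,5,6,7,8,9,10}→4
  9 left: {2,3,4,5,6,7,8,9,10}→4
  placing 0:c first → 4 extensions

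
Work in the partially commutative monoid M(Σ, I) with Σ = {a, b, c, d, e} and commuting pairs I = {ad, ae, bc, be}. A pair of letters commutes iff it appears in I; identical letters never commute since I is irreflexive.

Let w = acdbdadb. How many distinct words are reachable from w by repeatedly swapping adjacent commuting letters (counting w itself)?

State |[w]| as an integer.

drop 0:a onto floor
drop 1:c onto {0:a}
drop 2:d onto {1:c}
drop 3:b onto {2:d}
drop 4:d onto {3:b}
drop 5:a onto {3:b}
drop 6:d onto {4:d}
drop 7:b onto {5:a, 6:d}
ground layer = {0:a}
drop-orders for the pieces not yet dropped (sum over which currently-grounded one goes next):
  1 to go: {7} 1
  2 to go: {5,7} 1  {6,7} 1
  3 to go: {4,6,7} 1  {5,6,7} 2
  4 to go: {4,5,6,7} 3
  5 to go: {3,4,5,6,7} 3
  6 to go: {2,3,4,5,6,7} 3
  if 0:a drops first: 3 orders

3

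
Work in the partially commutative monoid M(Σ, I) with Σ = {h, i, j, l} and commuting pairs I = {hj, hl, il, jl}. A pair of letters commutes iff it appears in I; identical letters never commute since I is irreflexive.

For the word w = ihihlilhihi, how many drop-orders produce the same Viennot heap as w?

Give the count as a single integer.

0(i) covers ∅
1(h) covers 0:i
2(i) covers 1:h
3(h) covers 2:i
4(l) covers ∅
5(i) covers 3:h
6(l) covers 4:l
7(h) covers 5:i
8(i) covers 7:h
9(h) covers 8:i
10(i) covers 9:h
floor of heap: 0:i, 4:l
completions by unplaced set U, small U first (add the entries for U minus each lowest piece of U):
  |U|=1: {6}:1  {10}:1
  |U|=2: {4,6}:1  {6,10}:2  {9,10}:1
  |U|=3: {4,6,10}:3  {6,9,10}:3  {8,9,10}:1
  |U|=4: {4,6,9,10}:6  {6,8,9,10}:4  {7,8,9,10}:1
  |U|=5: {4,6,8,9,10}:10  {5,7,8,9,10}:1  {6,7,8,9,10}:5
  |U|=6: {3,5,7,8,9,10}:1  {4,6,7,8,9,10}:15  {5,6,7,8,9,10}:6
  |U|=7: {2,3,5,7,8,9,10}:1  {3,5,6,7,8,9,10}:7  {4,5,6,7,8,9,10}:21
  |U|=8: {1,2,3,5,7,8,9,10}:1  {2,3,5,6,7,8,9,10}:8  {3,4,5,6,7,8,9,10}:28
  |U|=9: {0,1,2,3,5,7,8,9,10}:1  {1,2,3,5,6,7,8,9,10}:9  {2,3,4,5,6,7,8,9,10}:36
  start at 0(i): 45
  start at 4(l): 10
sum over floor = 55

55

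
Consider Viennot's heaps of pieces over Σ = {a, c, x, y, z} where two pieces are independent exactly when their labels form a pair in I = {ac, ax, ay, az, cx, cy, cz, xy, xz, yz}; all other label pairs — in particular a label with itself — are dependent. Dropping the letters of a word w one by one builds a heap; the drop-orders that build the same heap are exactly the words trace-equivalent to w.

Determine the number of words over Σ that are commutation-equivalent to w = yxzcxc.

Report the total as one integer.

drop 0:y onto floor
drop 1:x onto floor
drop 2:z onto floor
drop 3:c onto floor
drop 4:x onto {1:x}
drop 5:c onto {3:c}
ground layer = {0:y, 1:x, 2:z, 3:c}
drop-orders for the pieces not yet dropped (sum over which currently-grounded one goes next):
  1 to go: {0} 1  {2} 1  {4} 1  {5} 1
  2 to go: {0,2} 2  {0,4} 2  {0,5} 2  {1,4} 1  {2,4} 2  {2,5} 2  {3,5} 1  {4,5} 2
  3 to go: {0,1,4} 3  {0,2,4} 6  {0,2,5} 6  {0,3,5} 3  {0,4,5} 6  {1,2,4} 3  {1,4,5} 3  {2,3,5} 3  {2,4,5} 6  {3,4,5} 3
  4 to go: {0,1,2,4} 12  {0,1,4,5} 12  {0,2,3,5} 12  {0,2,4,5} 24  {0,3,4,5} 12  {1,2,4,5} 12  {1,3,4,5} 6  {2,3,4,5} 12
  if 0:y drops first: 30 orders
  if 1:x drops first: 60 orders
  if 2:z drops first: 30 orders
  if 3:c drops first: 60 orders
heap linearizations: 180

180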